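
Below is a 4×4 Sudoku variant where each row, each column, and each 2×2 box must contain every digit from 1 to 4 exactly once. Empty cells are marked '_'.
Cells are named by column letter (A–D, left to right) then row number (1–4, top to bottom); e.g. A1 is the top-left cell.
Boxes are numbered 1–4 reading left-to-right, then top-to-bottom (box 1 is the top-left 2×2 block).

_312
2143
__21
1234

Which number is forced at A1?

4

Row 1 already contains {1, 2, 3}.
Column A already contains {1, 2}.
Its 2×2 block (box 1) already contains {1, 2, 3}.
The only value from 1–4 not eliminated is 4, so A1 = 4.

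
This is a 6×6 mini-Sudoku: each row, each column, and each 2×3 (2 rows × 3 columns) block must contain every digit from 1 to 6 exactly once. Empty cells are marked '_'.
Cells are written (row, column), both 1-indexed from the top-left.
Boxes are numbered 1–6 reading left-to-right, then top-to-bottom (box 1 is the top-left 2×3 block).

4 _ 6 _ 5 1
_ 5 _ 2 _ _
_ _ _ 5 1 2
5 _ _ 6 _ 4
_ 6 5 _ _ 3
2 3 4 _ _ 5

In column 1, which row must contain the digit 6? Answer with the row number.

3

Consider where 6 can go in column 1.
(2,1) is out (box 1 already has a 6).
(5,1) is out (row 5 already has a 6).
So the only cell in column 1 that can hold 6 is (3,1).
That is row 3.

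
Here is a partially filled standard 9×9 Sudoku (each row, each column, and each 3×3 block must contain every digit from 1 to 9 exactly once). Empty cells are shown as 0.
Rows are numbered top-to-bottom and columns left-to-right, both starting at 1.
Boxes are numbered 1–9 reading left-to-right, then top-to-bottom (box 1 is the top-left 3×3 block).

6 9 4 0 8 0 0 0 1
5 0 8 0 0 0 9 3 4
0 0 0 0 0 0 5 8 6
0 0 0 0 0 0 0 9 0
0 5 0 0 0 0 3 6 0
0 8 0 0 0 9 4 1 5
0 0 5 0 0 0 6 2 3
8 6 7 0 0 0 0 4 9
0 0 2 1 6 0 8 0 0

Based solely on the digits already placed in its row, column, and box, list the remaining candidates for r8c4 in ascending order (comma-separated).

Row 8 already contains {4, 6, 7, 8, 9}.
Column 4 already contains {1}.
Its 3×3 block (box 8) already contains {1, 6}.
Removing those from 1–9 leaves {2, 3, 5} as the candidates for r8c4.

2,3,5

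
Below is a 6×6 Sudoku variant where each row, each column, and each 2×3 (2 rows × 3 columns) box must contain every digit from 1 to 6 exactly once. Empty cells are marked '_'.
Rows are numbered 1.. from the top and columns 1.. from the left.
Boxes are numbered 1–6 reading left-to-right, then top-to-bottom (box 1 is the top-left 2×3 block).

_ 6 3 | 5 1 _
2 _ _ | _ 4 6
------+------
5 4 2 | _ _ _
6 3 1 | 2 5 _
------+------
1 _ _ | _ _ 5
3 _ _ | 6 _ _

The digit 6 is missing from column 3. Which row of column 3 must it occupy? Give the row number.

5

Consider where 6 can go in column 3.
row 2, column 3 is out (row 2 already has a 6).
row 6, column 3 is out (row 6 already has a 6).
So the only cell in column 3 that can hold 6 is row 5, column 3.
That is row 5.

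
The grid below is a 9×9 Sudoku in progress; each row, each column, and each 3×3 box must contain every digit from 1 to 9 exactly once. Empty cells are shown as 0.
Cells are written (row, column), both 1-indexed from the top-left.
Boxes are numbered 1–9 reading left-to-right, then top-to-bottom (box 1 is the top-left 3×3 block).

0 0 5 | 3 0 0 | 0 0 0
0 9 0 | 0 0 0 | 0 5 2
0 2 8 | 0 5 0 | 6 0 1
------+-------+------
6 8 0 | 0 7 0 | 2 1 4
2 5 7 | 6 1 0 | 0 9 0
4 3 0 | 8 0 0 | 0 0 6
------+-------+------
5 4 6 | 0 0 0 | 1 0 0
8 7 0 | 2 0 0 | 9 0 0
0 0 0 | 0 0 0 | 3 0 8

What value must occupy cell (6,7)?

Cell (6,7) itself could take any of {5, 7} by direct elimination.
Consider where 5 can go in box 6.
(5,7) is out (row 5 already has a 5).
(5,9) is out (row 5 already has a 5).
(6,8) is out (column 8 already has a 5).
So the only cell in box 6 that can hold 5 is (6,7).
Therefore (6,7) = 5.

5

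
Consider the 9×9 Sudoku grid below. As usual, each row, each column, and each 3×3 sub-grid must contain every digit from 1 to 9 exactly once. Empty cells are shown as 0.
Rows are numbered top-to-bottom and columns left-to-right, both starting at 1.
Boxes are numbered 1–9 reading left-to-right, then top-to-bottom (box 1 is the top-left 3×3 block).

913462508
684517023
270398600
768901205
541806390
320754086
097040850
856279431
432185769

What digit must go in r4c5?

Row 4 already contains {1, 2, 5, 6, 7, 8, 9}.
Column 5 already contains {1, 4, 5, 6, 7, 8, 9}.
Its 3×3 block (box 5) already contains {1, 4, 5, 6, 7, 8, 9}.
The only value from 1–9 not eliminated is 3, so r4c5 = 3.

3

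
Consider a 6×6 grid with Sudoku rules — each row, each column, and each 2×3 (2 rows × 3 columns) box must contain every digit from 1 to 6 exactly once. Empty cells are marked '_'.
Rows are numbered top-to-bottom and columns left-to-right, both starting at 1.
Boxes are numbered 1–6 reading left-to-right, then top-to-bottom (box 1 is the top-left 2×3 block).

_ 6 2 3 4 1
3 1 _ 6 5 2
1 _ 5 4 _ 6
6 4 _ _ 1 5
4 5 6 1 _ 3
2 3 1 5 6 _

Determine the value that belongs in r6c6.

Row 6 already contains {1, 2, 3, 5, 6}.
Column 6 already contains {1, 2, 3, 5, 6}.
Its 2×3 block (box 6) already contains {1, 3, 5, 6}.
The only value from 1–6 not eliminated is 4, so r6c6 = 4.

4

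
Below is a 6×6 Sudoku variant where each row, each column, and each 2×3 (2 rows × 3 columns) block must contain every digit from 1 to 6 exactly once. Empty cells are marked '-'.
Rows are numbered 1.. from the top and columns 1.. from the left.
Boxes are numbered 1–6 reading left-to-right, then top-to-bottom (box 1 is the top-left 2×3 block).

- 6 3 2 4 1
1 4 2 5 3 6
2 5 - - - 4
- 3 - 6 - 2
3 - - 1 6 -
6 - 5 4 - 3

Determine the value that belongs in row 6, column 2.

Cell row 6, column 2 itself could take any of {1, 2} by direct elimination.
Consider where 1 can go in column 2.
row 5, column 2 is out (row 5 already has a 1).
So the only cell in column 2 that can hold 1 is row 6, column 2.
Therefore row 6, column 2 = 1.

1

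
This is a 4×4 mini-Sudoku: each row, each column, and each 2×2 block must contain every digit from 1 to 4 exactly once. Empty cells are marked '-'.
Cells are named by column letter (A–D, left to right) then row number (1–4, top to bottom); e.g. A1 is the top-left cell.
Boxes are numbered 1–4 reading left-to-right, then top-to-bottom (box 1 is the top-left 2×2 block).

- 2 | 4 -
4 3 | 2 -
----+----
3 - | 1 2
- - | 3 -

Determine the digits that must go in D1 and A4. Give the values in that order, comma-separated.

3,2

For D1:
  Consider where 3 can go in column D.
  D2 is out (row 2 already has a 3).
  D4 is out (row 4 already has a 3).
  So the only cell in column D that can hold 3 is D1.
  So D1 = 3.
For A4:
  Consider where 2 can go in box 3.
  B3 is out (row 3 already has a 2).
  B4 is out (column B already has a 2).
  So the only cell in box 3 that can hold 2 is A4.
  So A4 = 2.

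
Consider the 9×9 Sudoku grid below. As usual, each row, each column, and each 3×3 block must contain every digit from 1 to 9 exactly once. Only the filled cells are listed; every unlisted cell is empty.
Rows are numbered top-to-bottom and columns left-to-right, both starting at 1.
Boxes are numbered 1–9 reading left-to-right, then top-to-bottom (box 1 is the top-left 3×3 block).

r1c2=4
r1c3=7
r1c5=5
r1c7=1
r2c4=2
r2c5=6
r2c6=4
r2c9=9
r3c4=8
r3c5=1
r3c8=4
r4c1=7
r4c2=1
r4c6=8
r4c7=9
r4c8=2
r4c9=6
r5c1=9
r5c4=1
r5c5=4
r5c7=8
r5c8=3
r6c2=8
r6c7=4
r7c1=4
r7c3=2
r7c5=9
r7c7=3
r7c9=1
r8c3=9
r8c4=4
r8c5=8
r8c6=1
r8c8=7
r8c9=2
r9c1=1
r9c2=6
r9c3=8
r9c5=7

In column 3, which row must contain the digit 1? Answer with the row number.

Consider where 1 can go in column 3.
r3c3 is out (row 3 already has a 1).
r4c3 is out (row 4 already has a 1).
r5c3 is out (row 5 already has a 1).
r6c3 is out (box 4 already has a 1).
So the only cell in column 3 that can hold 1 is r2c3.
That is row 2.

2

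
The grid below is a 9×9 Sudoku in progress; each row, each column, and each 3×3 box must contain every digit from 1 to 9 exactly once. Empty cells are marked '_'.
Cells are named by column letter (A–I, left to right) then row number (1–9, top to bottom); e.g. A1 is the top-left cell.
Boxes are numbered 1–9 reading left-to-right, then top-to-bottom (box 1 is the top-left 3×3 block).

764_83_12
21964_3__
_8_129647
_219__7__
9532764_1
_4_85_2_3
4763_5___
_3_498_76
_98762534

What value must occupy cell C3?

Row 3 already contains {1, 2, 4, 6, 7, 8, 9}.
Column C already contains {1, 3, 4, 6, 8, 9}.
Its 3×3 block (box 1) already contains {1, 2, 4, 6, 7, 8, 9}.
The only value from 1–9 not eliminated is 5, so C3 = 5.

5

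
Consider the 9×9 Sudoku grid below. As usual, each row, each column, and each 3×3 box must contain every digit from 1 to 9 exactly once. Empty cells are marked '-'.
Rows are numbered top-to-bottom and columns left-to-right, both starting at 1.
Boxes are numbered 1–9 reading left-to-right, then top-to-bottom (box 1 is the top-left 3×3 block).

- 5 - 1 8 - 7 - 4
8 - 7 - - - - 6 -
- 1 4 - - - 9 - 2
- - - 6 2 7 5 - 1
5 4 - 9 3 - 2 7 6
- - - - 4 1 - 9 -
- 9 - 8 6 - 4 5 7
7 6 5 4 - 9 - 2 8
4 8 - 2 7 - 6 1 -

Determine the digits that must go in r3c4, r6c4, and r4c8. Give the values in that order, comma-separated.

7,5,4

For r3c4:
  Consider where 7 can go in row 3.
  r3c1 is out (column 1 already has a 7).
  r3c5 is out (column 5 already has a 7).
  r3c6 is out (column 6 already has a 7).
  r3c8 is out (column 8 already has a 7).
  So the only cell in row 3 that can hold 7 is r3c4.
  So r3c4 = 7.
For r6c4:
  Row 6 already contains {1, 4, 9}.
  Column 4 already contains {1, 2, 4, 6, 8, 9}.
  Its 3×3 block (box 5) already contains {1, 2, 3, 4, 6, 7, 9}.
  The only value from 1–9 not eliminated is 5, so r6c4 = 5.
For r4c8:
  Consider where 4 can go in box 6.
  r6c7 is out (row 6 already has a 4).
  r6c9 is out (row 6 already has a 4).
  So the only cell in box 6 that can hold 4 is r4c8.
  So r4c8 = 4.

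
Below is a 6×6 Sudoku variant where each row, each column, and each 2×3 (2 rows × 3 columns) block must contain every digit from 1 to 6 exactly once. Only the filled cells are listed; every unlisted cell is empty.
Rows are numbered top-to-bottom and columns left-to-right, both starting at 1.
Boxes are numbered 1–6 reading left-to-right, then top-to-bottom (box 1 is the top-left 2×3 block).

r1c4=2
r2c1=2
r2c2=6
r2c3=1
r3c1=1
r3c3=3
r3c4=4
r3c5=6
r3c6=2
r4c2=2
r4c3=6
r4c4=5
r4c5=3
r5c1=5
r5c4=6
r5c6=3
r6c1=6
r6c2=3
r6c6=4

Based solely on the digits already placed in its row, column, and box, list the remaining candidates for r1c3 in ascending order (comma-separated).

4,5

Row 1 already contains {2}.
Column 3 already contains {1, 3, 6}.
Its 2×3 block (box 1) already contains {1, 2, 6}.
Removing those from 1–6 leaves {4, 5} as the candidates for r1c3.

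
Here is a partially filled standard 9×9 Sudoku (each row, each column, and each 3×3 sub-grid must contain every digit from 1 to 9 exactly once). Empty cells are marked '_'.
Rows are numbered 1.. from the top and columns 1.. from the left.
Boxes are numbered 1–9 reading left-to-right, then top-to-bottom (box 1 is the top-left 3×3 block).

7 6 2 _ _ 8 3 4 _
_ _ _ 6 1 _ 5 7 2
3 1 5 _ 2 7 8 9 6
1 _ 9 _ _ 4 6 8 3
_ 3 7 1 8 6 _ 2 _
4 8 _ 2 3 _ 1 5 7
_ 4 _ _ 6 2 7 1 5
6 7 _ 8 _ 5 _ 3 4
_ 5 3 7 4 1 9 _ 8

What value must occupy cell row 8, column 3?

Row 8 already contains {3, 4, 5, 6, 7, 8}.
Column 3 already contains {2, 3, 5, 7, 9}.
Its 3×3 block (box 7) already contains {3, 4, 5, 6, 7}.
The only value from 1–9 not eliminated is 1, so row 8, column 3 = 1.

1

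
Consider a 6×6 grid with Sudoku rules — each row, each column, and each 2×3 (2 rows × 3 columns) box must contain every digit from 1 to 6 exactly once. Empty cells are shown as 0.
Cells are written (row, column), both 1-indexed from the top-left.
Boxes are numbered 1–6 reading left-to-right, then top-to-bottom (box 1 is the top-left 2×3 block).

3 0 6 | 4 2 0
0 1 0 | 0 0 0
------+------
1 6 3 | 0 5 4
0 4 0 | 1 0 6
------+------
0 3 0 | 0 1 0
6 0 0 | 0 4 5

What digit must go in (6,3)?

Cell (6,3) itself could take any of {1, 2} by direct elimination.
Consider where 1 can go in column 3.
(2,3) is out (row 2 already has a 1).
(4,3) is out (row 4 already has a 1).
(5,3) is out (row 5 already has a 1).
So the only cell in column 3 that can hold 1 is (6,3).
Therefore (6,3) = 1.

1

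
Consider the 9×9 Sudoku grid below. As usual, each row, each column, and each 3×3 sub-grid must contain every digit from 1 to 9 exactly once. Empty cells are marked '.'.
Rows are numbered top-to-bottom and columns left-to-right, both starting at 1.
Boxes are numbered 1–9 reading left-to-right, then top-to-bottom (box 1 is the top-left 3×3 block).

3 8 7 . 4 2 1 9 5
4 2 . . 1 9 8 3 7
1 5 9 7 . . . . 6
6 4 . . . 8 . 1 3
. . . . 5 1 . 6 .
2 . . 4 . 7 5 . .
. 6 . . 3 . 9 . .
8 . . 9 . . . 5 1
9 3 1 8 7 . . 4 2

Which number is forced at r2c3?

Row 2 already contains {1, 2, 3, 4, 7, 8, 9}.
Column 3 already contains {1, 7, 9}.
Its 3×3 block (box 1) already contains {1, 2, 3, 4, 5, 7, 8, 9}.
The only value from 1–9 not eliminated is 6, so r2c3 = 6.

6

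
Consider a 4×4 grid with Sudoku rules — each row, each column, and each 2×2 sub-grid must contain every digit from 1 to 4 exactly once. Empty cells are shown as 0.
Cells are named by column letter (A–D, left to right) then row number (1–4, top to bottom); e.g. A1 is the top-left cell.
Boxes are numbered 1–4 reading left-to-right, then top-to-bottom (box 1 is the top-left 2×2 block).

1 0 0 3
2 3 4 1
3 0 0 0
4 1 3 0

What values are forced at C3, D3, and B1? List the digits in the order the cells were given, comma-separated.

1,4,4

For C3:
  Consider where 1 can go in row 3.
  B3 is out (column B already has a 1).
  D3 is out (column D already has a 1).
  So the only cell in row 3 that can hold 1 is C3.
  So C3 = 1.
For D3:
  Consider where 4 can go in box 4.
  C3 is out (column C already has a 4).
  D4 is out (row 4 already has a 4).
  So the only cell in box 4 that can hold 4 is D3.
  So D3 = 4.
For B1:
  Row 1 already contains {1, 3}.
  Column B already contains {1, 3}.
  Its 2×2 block (box 1) already contains {1, 2, 3}.
  The only value from 1–4 not eliminated is 4, so B1 = 4.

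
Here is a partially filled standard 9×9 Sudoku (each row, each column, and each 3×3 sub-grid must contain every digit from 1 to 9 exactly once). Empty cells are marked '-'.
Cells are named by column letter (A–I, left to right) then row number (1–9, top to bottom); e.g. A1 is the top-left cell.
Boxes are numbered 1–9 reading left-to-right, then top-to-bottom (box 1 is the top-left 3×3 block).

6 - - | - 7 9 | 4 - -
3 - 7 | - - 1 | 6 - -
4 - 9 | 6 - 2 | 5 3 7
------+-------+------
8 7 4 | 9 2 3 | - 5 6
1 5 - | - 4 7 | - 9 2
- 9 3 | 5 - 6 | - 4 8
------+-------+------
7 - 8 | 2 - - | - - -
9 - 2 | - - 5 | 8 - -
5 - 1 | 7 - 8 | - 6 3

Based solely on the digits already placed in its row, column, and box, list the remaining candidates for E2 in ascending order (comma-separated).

Row 2 already contains {1, 3, 6, 7}.
Column E already contains {2, 4, 7}.
Its 3×3 block (box 2) already contains {1, 2, 6, 7, 9}.
Removing those from 1–9 leaves {5, 8} as the candidates for E2.

5,8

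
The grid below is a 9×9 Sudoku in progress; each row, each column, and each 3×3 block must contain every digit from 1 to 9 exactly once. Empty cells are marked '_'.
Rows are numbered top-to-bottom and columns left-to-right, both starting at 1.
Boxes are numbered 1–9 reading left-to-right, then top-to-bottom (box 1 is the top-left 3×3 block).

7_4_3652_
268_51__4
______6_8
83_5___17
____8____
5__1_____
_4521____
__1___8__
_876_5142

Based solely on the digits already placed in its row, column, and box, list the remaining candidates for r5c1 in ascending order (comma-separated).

Row 5 already contains {8}.
Column 1 already contains {2, 5, 7, 8}.
Its 3×3 block (box 4) already contains {3, 5, 8}.
Removing those from 1–9 leaves {1, 4, 6, 9} as the candidates for r5c1.

1,4,6,9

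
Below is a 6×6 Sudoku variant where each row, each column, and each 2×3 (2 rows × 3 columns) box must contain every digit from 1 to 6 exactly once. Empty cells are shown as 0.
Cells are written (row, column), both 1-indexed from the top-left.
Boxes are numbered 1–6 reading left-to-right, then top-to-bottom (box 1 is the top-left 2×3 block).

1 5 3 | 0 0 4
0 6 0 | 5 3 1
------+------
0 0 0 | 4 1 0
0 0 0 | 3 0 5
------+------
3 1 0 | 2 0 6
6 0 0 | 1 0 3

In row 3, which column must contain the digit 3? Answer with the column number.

2

Consider where 3 can go in row 3.
(3,1) is out (column 1 already has a 3).
(3,3) is out (column 3 already has a 3).
(3,6) is out (column 6 already has a 3).
So the only cell in row 3 that can hold 3 is (3,2).
That is column 2.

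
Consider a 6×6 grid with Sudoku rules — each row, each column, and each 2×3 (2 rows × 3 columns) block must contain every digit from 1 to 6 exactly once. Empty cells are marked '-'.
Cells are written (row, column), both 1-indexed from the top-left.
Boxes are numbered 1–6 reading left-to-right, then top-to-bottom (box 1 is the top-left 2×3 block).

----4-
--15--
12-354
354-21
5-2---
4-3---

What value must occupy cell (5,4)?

Cell (5,4) itself could take any of {1, 4, 6} by direct elimination.
Consider where 4 can go in column 4.
(1,4) is out (row 1 already has a 4).
(4,4) is out (row 4 already has a 4).
(6,4) is out (row 6 already has a 4).
So the only cell in column 4 that can hold 4 is (5,4).
Therefore (5,4) = 4.

4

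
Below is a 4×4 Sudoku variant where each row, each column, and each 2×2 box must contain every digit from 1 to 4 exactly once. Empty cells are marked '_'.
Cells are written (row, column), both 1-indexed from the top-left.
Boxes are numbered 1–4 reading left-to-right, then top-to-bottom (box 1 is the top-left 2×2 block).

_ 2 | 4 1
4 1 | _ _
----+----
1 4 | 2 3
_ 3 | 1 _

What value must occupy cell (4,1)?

2

Row 4 already contains {1, 3}.
Column 1 already contains {1, 4}.
Its 2×2 block (box 3) already contains {1, 3, 4}.
The only value from 1–4 not eliminated is 2, so (4,1) = 2.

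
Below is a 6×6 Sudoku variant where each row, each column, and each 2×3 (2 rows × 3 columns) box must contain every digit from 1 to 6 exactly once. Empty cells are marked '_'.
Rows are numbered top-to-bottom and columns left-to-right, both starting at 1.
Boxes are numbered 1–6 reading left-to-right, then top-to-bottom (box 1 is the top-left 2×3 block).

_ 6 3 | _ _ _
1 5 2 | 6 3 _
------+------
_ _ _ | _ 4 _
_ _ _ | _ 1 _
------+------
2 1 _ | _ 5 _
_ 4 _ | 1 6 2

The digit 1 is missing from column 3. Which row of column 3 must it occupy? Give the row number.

3

Consider where 1 can go in column 3.
r4c3 is out (row 4 already has a 1).
r5c3 is out (row 5 already has a 1).
r6c3 is out (row 6 already has a 1).
So the only cell in column 3 that can hold 1 is r3c3.
That is row 3.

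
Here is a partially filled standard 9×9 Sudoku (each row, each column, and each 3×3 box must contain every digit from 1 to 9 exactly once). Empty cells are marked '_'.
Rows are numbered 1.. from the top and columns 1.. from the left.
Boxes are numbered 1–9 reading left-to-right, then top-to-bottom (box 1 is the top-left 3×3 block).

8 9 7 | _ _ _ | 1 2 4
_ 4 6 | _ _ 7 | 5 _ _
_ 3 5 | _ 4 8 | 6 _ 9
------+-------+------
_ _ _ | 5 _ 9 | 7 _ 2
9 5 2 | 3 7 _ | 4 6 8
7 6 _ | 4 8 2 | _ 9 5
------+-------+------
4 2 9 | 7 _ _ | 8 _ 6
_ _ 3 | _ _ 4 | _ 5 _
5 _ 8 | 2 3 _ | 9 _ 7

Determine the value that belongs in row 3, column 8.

7

Row 3 already contains {3, 4, 5, 6, 8, 9}.
Column 8 already contains {2, 5, 6, 9}.
Its 3×3 block (box 3) already contains {1, 2, 4, 5, 6, 9}.
The only value from 1–9 not eliminated is 7, so row 3, column 8 = 7.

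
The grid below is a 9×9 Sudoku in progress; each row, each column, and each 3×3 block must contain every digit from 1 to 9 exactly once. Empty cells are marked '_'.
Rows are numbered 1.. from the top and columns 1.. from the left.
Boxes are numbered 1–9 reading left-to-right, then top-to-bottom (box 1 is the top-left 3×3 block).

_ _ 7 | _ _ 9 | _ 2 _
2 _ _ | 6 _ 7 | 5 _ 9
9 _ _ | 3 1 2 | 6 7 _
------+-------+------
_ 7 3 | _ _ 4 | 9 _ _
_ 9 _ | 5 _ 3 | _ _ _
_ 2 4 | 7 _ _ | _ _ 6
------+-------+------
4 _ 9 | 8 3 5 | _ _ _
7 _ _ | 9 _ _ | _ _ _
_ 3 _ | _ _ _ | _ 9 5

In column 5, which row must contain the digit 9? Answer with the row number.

6

Consider where 9 can go in column 5.
row 1, column 5 is out (row 1 already has a 9). row 2, column 5 is out (row 2 already has a 9). row 4, column 5 is out (row 4 already has a 9). row 5, column 5 is out (row 5 already has a 9). The remaining empty cells in column 5 are similarly blocked.
So the only cell in column 5 that can hold 9 is row 6, column 5.
That is row 6.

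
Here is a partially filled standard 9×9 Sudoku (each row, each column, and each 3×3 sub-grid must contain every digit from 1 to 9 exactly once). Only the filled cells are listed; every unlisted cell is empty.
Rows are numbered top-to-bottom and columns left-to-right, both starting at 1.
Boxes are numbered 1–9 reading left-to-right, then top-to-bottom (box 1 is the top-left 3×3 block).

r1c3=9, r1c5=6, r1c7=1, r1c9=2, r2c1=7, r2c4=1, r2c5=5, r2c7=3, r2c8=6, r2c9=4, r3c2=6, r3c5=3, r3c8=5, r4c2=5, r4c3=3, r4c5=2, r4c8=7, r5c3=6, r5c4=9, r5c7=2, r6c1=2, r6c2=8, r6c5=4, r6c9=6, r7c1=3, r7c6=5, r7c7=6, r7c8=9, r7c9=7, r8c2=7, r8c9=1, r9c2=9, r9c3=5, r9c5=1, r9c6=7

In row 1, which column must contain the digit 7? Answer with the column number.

Consider where 7 can go in row 1.
r1c1 is out (column 1 already has a 7).
r1c2 is out (column 2 already has a 7).
r1c6 is out (column 6 already has a 7).
r1c8 is out (column 8 already has a 7).
So the only cell in row 1 that can hold 7 is r1c4.
That is column 4.

4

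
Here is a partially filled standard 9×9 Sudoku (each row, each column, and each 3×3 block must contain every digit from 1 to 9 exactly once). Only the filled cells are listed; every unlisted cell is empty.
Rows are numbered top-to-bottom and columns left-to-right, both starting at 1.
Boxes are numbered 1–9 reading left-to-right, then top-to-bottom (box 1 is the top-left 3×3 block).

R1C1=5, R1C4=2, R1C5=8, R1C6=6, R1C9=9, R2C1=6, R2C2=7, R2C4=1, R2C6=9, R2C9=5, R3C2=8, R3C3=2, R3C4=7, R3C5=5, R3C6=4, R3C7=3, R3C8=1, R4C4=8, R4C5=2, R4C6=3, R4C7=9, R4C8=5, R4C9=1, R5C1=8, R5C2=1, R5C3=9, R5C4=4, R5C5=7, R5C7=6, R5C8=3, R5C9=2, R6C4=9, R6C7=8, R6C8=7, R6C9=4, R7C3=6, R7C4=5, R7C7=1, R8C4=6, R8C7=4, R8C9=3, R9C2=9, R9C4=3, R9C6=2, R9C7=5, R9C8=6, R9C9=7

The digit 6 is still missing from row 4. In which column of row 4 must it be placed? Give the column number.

Consider where 6 can go in row 4.
R4C1 is out (column 1 already has a 6).
R4C3 is out (column 3 already has a 6).
So the only cell in row 4 that can hold 6 is R4C2.
That is column 2.

2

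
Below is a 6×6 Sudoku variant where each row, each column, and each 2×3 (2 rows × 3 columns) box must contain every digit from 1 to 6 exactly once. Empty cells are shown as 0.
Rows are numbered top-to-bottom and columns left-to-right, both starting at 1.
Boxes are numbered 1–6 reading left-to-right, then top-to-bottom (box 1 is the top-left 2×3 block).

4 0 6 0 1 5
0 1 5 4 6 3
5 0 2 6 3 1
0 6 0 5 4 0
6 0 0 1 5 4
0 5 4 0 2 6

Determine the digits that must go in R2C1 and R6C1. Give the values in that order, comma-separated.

For R2C1:
  Row 2 already contains {1, 3, 4, 5, 6}.
  Column 1 already contains {4, 5, 6}.
  Its 2×3 block (box 1) already contains {1, 4, 5, 6}.
  The only value from 1–6 not eliminated is 2, so R2C1 = 2.
For R6C1:
  Consider where 1 can go in box 5.
  R5C2 is out (row 5 already has a 1).
  R5C3 is out (row 5 already has a 1).
  So the only cell in box 5 that can hold 1 is R6C1.
  So R6C1 = 1.

2,1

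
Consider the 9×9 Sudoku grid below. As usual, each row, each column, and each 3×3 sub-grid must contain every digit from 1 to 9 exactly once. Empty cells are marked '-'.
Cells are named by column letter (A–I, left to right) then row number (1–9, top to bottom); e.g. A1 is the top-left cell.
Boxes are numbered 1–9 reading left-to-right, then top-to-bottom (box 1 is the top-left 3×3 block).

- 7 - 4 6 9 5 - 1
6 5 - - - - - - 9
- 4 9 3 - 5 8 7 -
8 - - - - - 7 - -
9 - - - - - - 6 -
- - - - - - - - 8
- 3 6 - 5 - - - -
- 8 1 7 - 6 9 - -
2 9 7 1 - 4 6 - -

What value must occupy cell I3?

Cell I3 itself could take any of {2, 6} by direct elimination.
Consider where 6 can go in column I.
I4 is out (box 6 already has a 6).
I5 is out (row 5 already has a 6).
I7 is out (row 7 already has a 6).
I8 is out (row 8 already has a 6).
I9 is out (row 9 already has a 6).
So the only cell in column I that can hold 6 is I3.
Therefore I3 = 6.

6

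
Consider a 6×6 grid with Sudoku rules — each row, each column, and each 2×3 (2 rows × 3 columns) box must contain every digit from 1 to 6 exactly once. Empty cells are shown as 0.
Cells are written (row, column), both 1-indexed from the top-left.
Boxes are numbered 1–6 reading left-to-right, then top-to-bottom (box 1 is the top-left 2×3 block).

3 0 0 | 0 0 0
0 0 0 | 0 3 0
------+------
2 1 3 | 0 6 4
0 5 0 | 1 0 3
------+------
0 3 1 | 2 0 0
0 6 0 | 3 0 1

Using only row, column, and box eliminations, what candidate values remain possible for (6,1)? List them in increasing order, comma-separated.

4,5

Row 6 already contains {1, 3, 6}.
Column 1 already contains {2, 3}.
Its 2×3 block (box 5) already contains {1, 3, 6}.
Removing those from 1–6 leaves {4, 5} as the candidates for (6,1).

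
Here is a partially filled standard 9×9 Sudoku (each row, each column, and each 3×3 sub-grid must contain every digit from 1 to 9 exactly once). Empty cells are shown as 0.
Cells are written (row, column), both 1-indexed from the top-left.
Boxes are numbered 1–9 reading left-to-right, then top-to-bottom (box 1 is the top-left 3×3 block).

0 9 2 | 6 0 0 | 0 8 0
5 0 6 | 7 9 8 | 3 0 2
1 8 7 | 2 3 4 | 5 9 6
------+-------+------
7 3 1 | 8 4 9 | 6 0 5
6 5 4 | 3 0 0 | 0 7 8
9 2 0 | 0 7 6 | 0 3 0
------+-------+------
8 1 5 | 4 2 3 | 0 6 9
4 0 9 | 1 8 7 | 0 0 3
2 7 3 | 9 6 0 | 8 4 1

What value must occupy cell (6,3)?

Row 6 already contains {2, 3, 6, 7, 9}.
Column 3 already contains {1, 2, 3, 4, 5, 6, 7, 9}.
Its 3×3 block (box 4) already contains {1, 2, 3, 4, 5, 6, 7, 9}.
The only value from 1–9 not eliminated is 8, so (6,3) = 8.

8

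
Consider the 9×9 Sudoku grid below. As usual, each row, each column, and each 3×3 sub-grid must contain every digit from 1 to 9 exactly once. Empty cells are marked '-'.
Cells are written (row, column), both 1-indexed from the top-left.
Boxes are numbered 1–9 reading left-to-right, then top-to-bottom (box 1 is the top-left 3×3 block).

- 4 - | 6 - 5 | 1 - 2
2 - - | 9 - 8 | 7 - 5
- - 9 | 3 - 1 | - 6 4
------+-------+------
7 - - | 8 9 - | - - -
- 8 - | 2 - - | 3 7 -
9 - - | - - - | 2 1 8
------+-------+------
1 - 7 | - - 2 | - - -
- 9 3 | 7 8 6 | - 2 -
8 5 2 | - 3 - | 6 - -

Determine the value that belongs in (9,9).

Cell (9,9) itself could take any of {1, 7, 9} by direct elimination.
Consider where 7 can go in column 9.
(4,9) is out (row 4 already has a 7).
(5,9) is out (row 5 already has a 7).
(7,9) is out (row 7 already has a 7).
(8,9) is out (row 8 already has a 7).
So the only cell in column 9 that can hold 7 is (9,9).
Therefore (9,9) = 7.

7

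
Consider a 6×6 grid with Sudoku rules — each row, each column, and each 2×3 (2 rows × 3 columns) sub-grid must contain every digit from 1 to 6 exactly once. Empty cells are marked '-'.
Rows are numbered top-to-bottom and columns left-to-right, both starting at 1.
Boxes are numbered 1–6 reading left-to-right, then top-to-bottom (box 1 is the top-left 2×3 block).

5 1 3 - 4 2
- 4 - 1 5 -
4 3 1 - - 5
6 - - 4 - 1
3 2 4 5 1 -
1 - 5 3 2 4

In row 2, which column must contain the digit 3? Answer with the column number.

6

Consider where 3 can go in row 2.
R2C1 is out (column 1 already has a 3).
R2C3 is out (column 3 already has a 3).
So the only cell in row 2 that can hold 3 is R2C6.
That is column 6.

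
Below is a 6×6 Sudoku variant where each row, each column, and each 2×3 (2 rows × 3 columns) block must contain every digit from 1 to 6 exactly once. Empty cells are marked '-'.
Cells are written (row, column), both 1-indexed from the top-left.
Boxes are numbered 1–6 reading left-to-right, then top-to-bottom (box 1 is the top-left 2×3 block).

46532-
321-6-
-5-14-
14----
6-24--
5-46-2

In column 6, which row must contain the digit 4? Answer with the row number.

Consider where 4 can go in column 6.
(1,6) is out (row 1 already has a 4).
(3,6) is out (row 3 already has a 4).
(4,6) is out (row 4 already has a 4).
(5,6) is out (row 5 already has a 4).
So the only cell in column 6 that can hold 4 is (2,6).
That is row 2.

2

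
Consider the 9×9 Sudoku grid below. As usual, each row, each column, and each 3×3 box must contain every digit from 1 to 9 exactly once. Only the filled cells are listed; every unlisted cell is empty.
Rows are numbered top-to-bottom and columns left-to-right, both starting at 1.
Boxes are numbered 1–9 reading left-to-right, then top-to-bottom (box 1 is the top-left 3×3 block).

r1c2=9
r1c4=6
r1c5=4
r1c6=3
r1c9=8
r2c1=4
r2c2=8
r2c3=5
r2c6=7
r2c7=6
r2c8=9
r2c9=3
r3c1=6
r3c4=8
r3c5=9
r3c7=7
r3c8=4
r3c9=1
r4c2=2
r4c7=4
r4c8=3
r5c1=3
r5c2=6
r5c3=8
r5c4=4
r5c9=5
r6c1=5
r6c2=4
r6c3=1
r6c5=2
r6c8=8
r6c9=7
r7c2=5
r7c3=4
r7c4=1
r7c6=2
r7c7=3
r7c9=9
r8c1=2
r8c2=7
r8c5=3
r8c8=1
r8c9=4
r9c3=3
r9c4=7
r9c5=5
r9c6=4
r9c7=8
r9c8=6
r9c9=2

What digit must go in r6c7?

Row 6 already contains {1, 2, 4, 5, 7, 8}.
Column 7 already contains {3, 4, 6, 7, 8}.
Its 3×3 block (box 6) already contains {3, 4, 5, 7, 8}.
The only value from 1–9 not eliminated is 9, so r6c7 = 9.

9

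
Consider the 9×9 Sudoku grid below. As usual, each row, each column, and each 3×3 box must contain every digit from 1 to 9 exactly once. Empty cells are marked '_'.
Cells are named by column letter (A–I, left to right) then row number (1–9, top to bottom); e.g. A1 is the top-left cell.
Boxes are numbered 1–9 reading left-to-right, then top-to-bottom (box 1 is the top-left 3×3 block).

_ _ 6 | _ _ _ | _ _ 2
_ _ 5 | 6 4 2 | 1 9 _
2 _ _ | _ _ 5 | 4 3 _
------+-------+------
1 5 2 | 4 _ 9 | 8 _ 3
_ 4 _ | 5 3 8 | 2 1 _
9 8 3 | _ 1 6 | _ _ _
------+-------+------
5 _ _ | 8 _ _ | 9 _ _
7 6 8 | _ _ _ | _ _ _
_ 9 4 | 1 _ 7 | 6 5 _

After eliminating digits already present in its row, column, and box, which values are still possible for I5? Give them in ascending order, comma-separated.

Row 5 already contains {1, 2, 3, 4, 5, 8}.
Column I already contains {2, 3}.
Its 3×3 block (box 6) already contains {1, 2, 3, 8}.
Removing those from 1–9 leaves {6, 7, 9} as the candidates for I5.

6,7,9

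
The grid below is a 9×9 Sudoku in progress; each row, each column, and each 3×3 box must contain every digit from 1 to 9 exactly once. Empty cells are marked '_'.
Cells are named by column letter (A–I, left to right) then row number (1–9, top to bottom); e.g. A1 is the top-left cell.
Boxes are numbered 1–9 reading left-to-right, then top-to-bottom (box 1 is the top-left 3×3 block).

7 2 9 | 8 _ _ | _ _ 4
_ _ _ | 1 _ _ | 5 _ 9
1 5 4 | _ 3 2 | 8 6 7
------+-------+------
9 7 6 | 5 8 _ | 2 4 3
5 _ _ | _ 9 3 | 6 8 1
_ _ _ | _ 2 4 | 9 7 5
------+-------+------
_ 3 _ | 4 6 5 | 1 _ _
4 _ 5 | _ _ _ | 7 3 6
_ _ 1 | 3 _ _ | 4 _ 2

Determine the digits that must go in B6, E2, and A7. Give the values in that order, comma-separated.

For B6:
  Consider where 1 can go in column B.
  B2 is out (row 2 already has a 1).
  B5 is out (row 5 already has a 1).
  B8 is out (box 7 already has a 1).
  B9 is out (row 9 already has a 1).
  So the only cell in column B that can hold 1 is B6.
  So B6 = 1.
For E2:
  Consider where 4 can go in column E.
  E1 is out (row 1 already has a 4).
  E8 is out (row 8 already has a 4).
  E9 is out (row 9 already has a 4).
  So the only cell in column E that can hold 4 is E2.
  So E2 = 4.
For A7:
  Consider where 2 can go in column A.
  A2 is out (box 1 already has a 2).
  A6 is out (row 6 already has a 2).
  A9 is out (row 9 already has a 2).
  So the only cell in column A that can hold 2 is A7.
  So A7 = 2.

1,4,2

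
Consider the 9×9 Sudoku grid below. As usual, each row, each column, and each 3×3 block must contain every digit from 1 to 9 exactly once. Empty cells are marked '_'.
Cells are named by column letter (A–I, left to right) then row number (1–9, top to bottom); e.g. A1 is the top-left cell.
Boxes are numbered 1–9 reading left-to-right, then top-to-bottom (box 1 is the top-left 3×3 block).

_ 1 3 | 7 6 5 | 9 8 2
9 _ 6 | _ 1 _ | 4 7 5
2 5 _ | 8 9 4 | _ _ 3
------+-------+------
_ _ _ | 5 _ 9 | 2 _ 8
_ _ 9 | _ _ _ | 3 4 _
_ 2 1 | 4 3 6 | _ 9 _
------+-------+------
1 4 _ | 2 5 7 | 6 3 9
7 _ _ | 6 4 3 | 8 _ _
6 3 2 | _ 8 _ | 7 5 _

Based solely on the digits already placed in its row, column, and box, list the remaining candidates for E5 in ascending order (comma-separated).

2,7

Row 5 already contains {3, 4, 9}.
Column E already contains {1, 3, 4, 5, 6, 8, 9}.
Its 3×3 block (box 5) already contains {3, 4, 5, 6, 9}.
Removing those from 1–9 leaves {2, 7} as the candidates for E5.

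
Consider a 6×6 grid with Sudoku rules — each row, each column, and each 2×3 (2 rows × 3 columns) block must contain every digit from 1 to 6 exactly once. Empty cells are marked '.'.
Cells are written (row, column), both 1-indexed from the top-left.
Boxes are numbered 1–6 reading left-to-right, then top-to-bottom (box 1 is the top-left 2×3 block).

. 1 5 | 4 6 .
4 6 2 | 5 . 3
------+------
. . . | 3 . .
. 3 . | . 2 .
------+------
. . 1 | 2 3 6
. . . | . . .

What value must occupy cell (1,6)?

2

Row 1 already contains {1, 4, 5, 6}.
Column 6 already contains {3, 6}.
Its 2×3 block (box 2) already contains {3, 4, 5, 6}.
The only value from 1–6 not eliminated is 2, so (1,6) = 2.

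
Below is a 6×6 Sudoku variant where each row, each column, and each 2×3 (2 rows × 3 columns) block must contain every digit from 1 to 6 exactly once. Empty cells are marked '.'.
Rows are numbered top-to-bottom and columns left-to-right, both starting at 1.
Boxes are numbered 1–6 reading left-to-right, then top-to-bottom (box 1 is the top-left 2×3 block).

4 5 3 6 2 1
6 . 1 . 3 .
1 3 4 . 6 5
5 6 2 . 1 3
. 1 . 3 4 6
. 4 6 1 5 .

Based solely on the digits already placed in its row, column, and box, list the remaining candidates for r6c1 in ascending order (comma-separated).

2,3

Row 6 already contains {1, 4, 5, 6}.
Column 1 already contains {1, 4, 5, 6}.
Its 2×3 block (box 5) already contains {1, 4, 6}.
Removing those from 1–6 leaves {2, 3} as the candidates for r6c1.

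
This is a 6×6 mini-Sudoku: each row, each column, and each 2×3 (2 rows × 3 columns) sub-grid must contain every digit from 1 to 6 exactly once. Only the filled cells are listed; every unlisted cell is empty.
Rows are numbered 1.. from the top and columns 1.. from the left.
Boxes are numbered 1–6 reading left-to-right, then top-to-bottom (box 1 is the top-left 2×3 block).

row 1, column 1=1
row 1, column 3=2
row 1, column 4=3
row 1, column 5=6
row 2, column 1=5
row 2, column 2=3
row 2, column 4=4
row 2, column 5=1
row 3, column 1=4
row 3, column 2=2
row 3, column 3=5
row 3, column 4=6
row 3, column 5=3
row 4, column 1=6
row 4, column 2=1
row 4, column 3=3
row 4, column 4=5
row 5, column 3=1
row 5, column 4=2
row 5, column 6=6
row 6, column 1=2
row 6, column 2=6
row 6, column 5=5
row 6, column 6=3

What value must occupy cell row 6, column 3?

4

Row 6 already contains {2, 3, 5, 6}.
Column 3 already contains {1, 2, 3, 5}.
Its 2×3 block (box 5) already contains {1, 2, 6}.
The only value from 1–6 not eliminated is 4, so row 6, column 3 = 4.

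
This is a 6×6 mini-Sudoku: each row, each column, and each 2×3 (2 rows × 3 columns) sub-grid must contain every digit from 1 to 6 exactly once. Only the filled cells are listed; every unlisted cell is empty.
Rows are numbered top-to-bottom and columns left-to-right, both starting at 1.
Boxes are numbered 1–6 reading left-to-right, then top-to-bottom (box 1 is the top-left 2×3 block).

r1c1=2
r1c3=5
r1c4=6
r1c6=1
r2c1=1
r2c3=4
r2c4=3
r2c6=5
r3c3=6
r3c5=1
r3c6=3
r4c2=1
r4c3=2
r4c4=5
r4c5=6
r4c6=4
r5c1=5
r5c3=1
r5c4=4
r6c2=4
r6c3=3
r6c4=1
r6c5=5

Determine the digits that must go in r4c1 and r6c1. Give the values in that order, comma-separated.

For r4c1:
  Row 4 already contains {1, 2, 4, 5, 6}.
  Column 1 already contains {1, 2, 5}.
  Its 2×3 block (box 3) already contains {1, 2, 6}.
  The only value from 1–6 not eliminated is 3, so r4c1 = 3.
For r6c1:
  Row 6 already contains {1, 3, 4, 5}.
  Column 1 already contains {1, 2, 5}.
  Its 2×3 block (box 5) already contains {1, 3, 4, 5}.
  The only value from 1–6 not eliminated is 6, so r6c1 = 6.

3,6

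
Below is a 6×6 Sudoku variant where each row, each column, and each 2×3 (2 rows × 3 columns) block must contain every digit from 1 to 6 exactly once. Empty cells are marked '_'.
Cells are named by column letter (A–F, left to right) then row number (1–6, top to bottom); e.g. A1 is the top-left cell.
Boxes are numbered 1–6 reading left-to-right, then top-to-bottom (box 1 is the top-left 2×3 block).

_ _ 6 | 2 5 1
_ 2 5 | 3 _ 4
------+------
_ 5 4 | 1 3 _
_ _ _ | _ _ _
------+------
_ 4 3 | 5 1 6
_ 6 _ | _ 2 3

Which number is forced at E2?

Row 2 already contains {2, 3, 4, 5}.
Column E already contains {1, 2, 3, 5}.
Its 2×3 block (box 2) already contains {1, 2, 3, 4, 5}.
The only value from 1–6 not eliminated is 6, so E2 = 6.

6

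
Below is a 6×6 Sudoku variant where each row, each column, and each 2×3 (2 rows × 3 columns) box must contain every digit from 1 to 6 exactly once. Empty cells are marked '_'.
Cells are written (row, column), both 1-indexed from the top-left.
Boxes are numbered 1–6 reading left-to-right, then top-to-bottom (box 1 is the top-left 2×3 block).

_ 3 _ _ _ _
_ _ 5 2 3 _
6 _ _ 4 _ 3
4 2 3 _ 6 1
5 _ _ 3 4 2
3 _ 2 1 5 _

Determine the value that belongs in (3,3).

1

Row 3 already contains {3, 4, 6}.
Column 3 already contains {2, 3, 5}.
Its 2×3 block (box 3) already contains {2, 3, 4, 6}.
The only value from 1–6 not eliminated is 1, so (3,3) = 1.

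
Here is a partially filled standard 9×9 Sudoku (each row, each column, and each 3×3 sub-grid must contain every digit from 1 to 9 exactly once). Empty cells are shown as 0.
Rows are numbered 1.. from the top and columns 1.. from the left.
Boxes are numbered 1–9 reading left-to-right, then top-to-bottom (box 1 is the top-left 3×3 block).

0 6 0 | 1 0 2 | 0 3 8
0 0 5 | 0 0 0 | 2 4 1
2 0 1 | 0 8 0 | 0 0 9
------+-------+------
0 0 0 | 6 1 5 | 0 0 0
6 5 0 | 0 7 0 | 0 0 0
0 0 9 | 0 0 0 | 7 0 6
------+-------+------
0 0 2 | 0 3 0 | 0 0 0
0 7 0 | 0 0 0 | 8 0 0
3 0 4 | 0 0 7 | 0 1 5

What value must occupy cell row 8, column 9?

3

Cell row 8, column 9 itself could take any of {2, 3, 4} by direct elimination.
Consider where 3 can go in box 9.
row 7, column 7 is out (row 7 already has a 3).
row 7, column 8 is out (row 7 already has a 3).
row 7, column 9 is out (row 7 already has a 3).
row 8, column 8 is out (column 8 already has a 3).
row 9, column 7 is out (row 9 already has a 3).
So the only cell in box 9 that can hold 3 is row 8, column 9.
Therefore row 8, column 9 = 3.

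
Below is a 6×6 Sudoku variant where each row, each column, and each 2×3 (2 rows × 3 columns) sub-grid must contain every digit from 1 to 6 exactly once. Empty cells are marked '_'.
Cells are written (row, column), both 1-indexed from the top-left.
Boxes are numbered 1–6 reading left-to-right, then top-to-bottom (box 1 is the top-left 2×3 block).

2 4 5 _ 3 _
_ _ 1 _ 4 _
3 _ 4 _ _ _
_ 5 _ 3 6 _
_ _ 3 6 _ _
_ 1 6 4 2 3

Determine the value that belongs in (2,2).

3

Cell (2,2) itself could take any of {3, 6} by direct elimination.
Consider where 3 can go in box 1.
(2,1) is out (column 1 already has a 3).
So the only cell in box 1 that can hold 3 is (2,2).
Therefore (2,2) = 3.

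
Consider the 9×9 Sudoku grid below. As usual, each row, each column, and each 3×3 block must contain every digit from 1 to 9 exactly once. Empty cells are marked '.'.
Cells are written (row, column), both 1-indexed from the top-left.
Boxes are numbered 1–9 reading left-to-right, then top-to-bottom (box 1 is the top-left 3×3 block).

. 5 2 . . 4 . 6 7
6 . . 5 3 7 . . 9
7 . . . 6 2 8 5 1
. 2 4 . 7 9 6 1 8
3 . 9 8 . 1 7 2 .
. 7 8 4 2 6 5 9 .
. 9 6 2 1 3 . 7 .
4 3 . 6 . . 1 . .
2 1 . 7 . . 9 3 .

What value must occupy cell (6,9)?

Row 6 already contains {2, 4, 5, 6, 7, 8, 9}.
Column 9 already contains {1, 7, 8, 9}.
Its 3×3 block (box 6) already contains {1, 2, 5, 6, 7, 8, 9}.
The only value from 1–9 not eliminated is 3, so (6,9) = 3.

3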